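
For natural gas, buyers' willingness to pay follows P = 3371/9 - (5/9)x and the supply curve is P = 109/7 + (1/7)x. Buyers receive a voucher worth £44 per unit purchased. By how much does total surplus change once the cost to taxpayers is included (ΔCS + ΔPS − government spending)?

Pre-subsidy: 3371/9 - (5/9)x = 109/7 + (1/7)x gives x* = 514 and P* = 89.
With the rebate, buyers effectively pay Pb = Ps − 44, where Ps is the price sellers receive.
On the curves, Pb = 3371/9 - (5/9)x and Ps = 109/7 + (1/7)x; the wedge Ps − Pb = 44 gives 109/7 + (1/7)x − (3371/9 - (5/9)x) = 44, so x' = 577.
Then Pb = 3371/9 − (5/9)·577 = 54 and Ps = 109/7 + (1/7)·577 = 98.
ΔCS = ½(514 + 577)(89 − 54) = 19092.5; ΔPS = ½(514 + 577)(98 − 89) = 4909.5.
Government spending = 44 × 577 = 25388.
Net change = 19092.5 + 4909.5 − 25388 = -1386. The loss equals the DWL triangle ½·44·63.

Net change in total surplus = -£1386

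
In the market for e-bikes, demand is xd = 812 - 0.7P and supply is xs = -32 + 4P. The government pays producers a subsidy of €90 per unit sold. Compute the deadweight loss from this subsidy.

Pre-subsidy: 812 - 0.7P = -32 + 4P gives P* = 8440/47, x* = 32256/47.
With the subsidy, sellers receive Ps = Pb + 90 for each unit, where Pb is the price buyers pay.
Supply in terms of Pb becomes xs = -32 + 4(Pb + 90) = 328 + 4Pb. Setting this equal to demand: 812 - 0.7Pb = 328 + 4Pb, so Pb = 4840/47.
Sellers receive Ps = 4840/47 + 90 = 9070/47; x' = 812 − 0.7·(4840/47) = 34776/47.
The subsidy expands output by 34776/47 − 32256/47 = 2520/47 past the efficient level; on those units the gap between marginal cost and willingness to pay runs from 0 up to 90.
DWL = ½ × 90 × 2520/47 = 113400/47.

Deadweight loss = 113400/47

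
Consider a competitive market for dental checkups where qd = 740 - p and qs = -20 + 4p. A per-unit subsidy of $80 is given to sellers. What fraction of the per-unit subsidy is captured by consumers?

Consumer share = 0.8

Pre-subsidy: 740 - p = -20 + 4p gives p* = 152, q* = 588.
With the subsidy, sellers receive ps = pb + 80 for each unit, where pb is the price buyers pay.
Supply in terms of pb becomes qs = -20 + 4(pb + 80) = 300 + 4pb. Setting this equal to demand: 740 - pb = 300 + 4pb, so pb = 88.
Sellers receive ps = 88 + 80 = 168; q' = 740 − 1·88 = 652.
Buyers' price falls by p* − pb = 152 − 88 = 64; sellers' price rises by ps − p* = 168 − 152 = 16.
So consumers capture 64/80 = 0.8 of each unit of subsidy.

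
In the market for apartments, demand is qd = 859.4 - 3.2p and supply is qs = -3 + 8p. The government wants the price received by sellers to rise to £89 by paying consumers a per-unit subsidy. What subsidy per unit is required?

Required subsidy s = £42 per unit

At a seller price of 89, quantity supplied is -3 + 8·89 = 709.
Buyers absorb 709 only when they pay pb with 859.4 − 3.2·pb = 709, i.e. pb = 47.
s = ps − pb = 89 − 47 = 42.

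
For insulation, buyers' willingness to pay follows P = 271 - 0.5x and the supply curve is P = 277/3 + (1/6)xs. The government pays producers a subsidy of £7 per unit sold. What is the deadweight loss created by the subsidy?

Deadweight loss = £36.75

Pre-subsidy: 271 - 0.5x = 277/3 + (1/6)x gives x* = 268 and P* = 137.
With the subsidy, sellers receive Ps = Pb + 7 for each unit, where Pb is the price buyers pay.
On the curves, Pb = 271 - 0.5x and Ps = 277/3 + (1/6)x; the wedge Ps − Pb = 7 gives 277/3 + (1/6)x − (271 - 0.5x) = 7, so x' = 278.5.
Then Pb = 271 − 0.5·278.5 = 131.75 and Ps = 277/3 + (1/6)·278.5 = 138.75.
The subsidy expands output by 278.5 − 268 = 10.5 past the efficient level; on those units the gap between marginal cost and willingness to pay runs from 0 up to 7.
DWL = ½ × 7 × 10.5 = 36.75.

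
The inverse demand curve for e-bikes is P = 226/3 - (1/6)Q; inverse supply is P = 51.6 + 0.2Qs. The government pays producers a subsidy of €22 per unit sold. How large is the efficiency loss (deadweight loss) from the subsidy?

Pre-subsidy: 226/3 - (1/6)Q = 51.6 + 0.2Q gives Q* = 712/11 and P* = 710/11.
With the subsidy, sellers receive Ps = Pb + 22 for each unit, where Pb is the price buyers pay.
On the curves, Pb = 226/3 - (1/6)Q and Ps = 51.6 + 0.2Q; the wedge Ps − Pb = 22 gives 51.6 + 0.2Q − (226/3 - (1/6)Q) = 22, so Q' = 1372/11.
Then Pb = 226/3 − (1/6)·(1372/11) = 600/11 and Ps = 51.6 + 0.2·(1372/11) = 842/11.
The subsidy expands output by 1372/11 − 712/11 = 60 past the efficient level; on those units the gap between marginal cost and willingness to pay runs from 0 up to 22.
DWL = ½ × 22 × 60 = 660.

Deadweight loss = €660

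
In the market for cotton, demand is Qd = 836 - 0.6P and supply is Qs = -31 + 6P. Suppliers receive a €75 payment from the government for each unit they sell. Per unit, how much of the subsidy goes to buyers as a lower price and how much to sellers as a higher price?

Pre-subsidy: 836 - 0.6P = -31 + 6P gives P* = 1445/11, Q* = 8329/11.
With the subsidy, sellers receive Ps = Pb + 75 for each unit, where Pb is the price buyers pay.
Supply in terms of Pb becomes Qs = -31 + 6(Pb + 75) = 419 + 6Pb. Setting this equal to demand: 836 - 0.6Pb = 419 + 6Pb, so Pb = 695/11.
Sellers receive Ps = 695/11 + 75 = 1520/11; Q' = 836 − 0.6·(695/11) = 8779/11.
Buyers' price falls by P* − Pb = 1445/11 − 695/11 = 750/11; sellers' price rises by Ps − P* = 1520/11 − 1445/11 = 75/11.

Buyers gain 750/11 per unit; sellers gain 75/11 per unit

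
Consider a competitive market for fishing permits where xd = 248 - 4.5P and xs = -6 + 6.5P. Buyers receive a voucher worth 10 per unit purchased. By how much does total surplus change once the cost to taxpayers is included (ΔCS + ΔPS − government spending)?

Pre-subsidy: 248 - 4.5P = -6 + 6.5P gives P* = 254/11, x* = 1585/11.
With the rebate, buyers effectively pay Pb = Ps − 10, where Ps is the price sellers receive.
Demand in terms of Ps becomes xd = 248 − 4.5(Ps − 10) = 293 - 4.5Ps. Setting this equal to supply: 293 - 4.5Ps = -6 + 6.5Ps, so Ps = 299/11.
Buyers pay Pb = 299/11 − 10 = 189/11; x' = -6 + 6.5·(299/11) = 3755/22.
ΔCS = ½(1585/11 + 3755/22)(254/11 − 189/11) = 450125/484; ΔPS = ½(1585/11 + 3755/22)(299/11 − 254/11) = 311625/484.
Government spending = 10 × 3755/22 = 18775/11.
Net change = 450125/484 + 311625/484 − 18775/11 = -2925/22. The loss equals the DWL triangle ½·10·585/22.

Net change in total surplus = -2925/22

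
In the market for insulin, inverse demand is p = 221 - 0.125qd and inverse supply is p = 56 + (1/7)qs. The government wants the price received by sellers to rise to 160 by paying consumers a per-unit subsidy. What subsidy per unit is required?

Required subsidy s = 30 per unit

At a seller price of 160, quantity supplied is -392 + 7·160 = 728.
Buyers absorb 728 only when they pay pb = 221 − 0.125·728 = 130.
s = ps − pb = 160 − 130 = 30.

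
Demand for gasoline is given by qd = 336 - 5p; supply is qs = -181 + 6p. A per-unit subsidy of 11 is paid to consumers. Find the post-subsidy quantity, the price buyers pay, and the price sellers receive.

q' = 131; buyers pay 41; sellers receive 52

Pre-subsidy: 336 - 5p = -181 + 6p gives p* = 47, q* = 101.
With the rebate, buyers effectively pay pb = ps − 11, where ps is the price sellers receive.
Demand in terms of ps becomes qd = 336 − 5(ps − 11) = 391 - 5ps. Setting this equal to supply: 391 - 5ps = -181 + 6ps, so ps = 52.
Buyers pay pb = 52 − 11 = 41; q' = -181 + 6·52 = 131.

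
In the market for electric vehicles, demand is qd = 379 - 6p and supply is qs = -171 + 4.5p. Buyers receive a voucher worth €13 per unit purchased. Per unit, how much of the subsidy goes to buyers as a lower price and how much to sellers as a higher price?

Buyers gain 39/7 per unit; sellers gain 52/7 per unit

Pre-subsidy: 379 - 6p = -171 + 4.5p gives p* = 1100/21, q* = 453/7.
With the rebate, buyers effectively pay pb = ps − 13, where ps is the price sellers receive.
Demand in terms of ps becomes qd = 379 − 6(ps − 13) = 457 - 6ps. Setting this equal to supply: 457 - 6ps = -171 + 4.5ps, so ps = 1256/21.
Buyers pay pb = 1256/21 − 13 = 983/21; q' = -171 + 4.5·(1256/21) = 687/7.
Buyers' price falls by p* − pb = 1100/21 − 983/21 = 39/7; sellers' price rises by ps − p* = 1256/21 − 1100/21 = 52/7.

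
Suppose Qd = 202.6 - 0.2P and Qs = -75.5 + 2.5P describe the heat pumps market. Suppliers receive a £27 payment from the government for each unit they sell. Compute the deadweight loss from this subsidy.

Pre-subsidy: 202.6 - 0.2P = -75.5 + 2.5P gives P* = 103, Q* = 182.
With the subsidy, sellers receive Ps = Pb + 27 for each unit, where Pb is the price buyers pay.
Supply in terms of Pb becomes Qs = -75.5 + 2.5(Pb + 27) = -8 + 2.5Pb. Setting this equal to demand: 202.6 - 0.2Pb = -8 + 2.5Pb, so Pb = 78.
Sellers receive Ps = 78 + 27 = 105; Q' = 202.6 − 0.2·78 = 187.
The subsidy expands output by 187 − 182 = 5 past the efficient level; on those units the gap between marginal cost and willingness to pay runs from 0 up to 27.
DWL = ½ × 27 × 5 = 67.5.

Deadweight loss = £67.5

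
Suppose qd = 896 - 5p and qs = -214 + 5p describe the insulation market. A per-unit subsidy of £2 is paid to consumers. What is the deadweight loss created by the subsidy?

Deadweight loss = £5

Pre-subsidy: 896 - 5p = -214 + 5p gives p* = 111, q* = 341.
With the rebate, buyers effectively pay pb = ps − 2, where ps is the price sellers receive.
Demand in terms of ps becomes qd = 896 − 5(ps − 2) = 906 - 5ps. Setting this equal to supply: 906 - 5ps = -214 + 5ps, so ps = 112.
Buyers pay pb = 112 − 2 = 110; q' = -214 + 5·112 = 346.
The subsidy expands output by 346 − 341 = 5 past the efficient level; on those units the gap between marginal cost and willingness to pay runs from 0 up to 2.
DWL = ½ × 2 × 5 = 5.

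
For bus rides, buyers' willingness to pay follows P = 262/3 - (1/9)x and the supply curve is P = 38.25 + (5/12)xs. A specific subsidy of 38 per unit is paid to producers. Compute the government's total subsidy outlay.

Pre-subsidy: 262/3 - (1/9)x = 38.25 + (5/12)x gives x* = 93 and P* = 77.
With the subsidy, sellers receive Ps = Pb + 38 for each unit, where Pb is the price buyers pay.
On the curves, Pb = 262/3 - (1/9)x and Ps = 38.25 + (5/12)x; the wedge Ps − Pb = 38 gives 38.25 + (5/12)x − (262/3 - (1/9)x) = 38, so x' = 165.
Then Pb = 262/3 − (1/9)·165 = 69 and Ps = 38.25 + (5/12)·165 = 107.
Government outlay = subsidy × quantity = 38 × 165 = 6270.

Government cost = 6270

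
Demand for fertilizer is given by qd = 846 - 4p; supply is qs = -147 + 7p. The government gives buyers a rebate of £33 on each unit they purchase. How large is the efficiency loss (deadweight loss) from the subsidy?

Pre-subsidy: 846 - 4p = -147 + 7p gives p* = 993/11, q* = 5334/11.
With the rebate, buyers effectively pay pb = ps − 33, where ps is the price sellers receive.
Demand in terms of ps becomes qd = 846 − 4(ps − 33) = 978 - 4ps. Setting this equal to supply: 978 - 4ps = -147 + 7ps, so ps = 1125/11.
Buyers pay pb = 1125/11 − 33 = 762/11; q' = -147 + 7·(1125/11) = 6258/11.
The subsidy expands output by 6258/11 − 5334/11 = 84 past the efficient level; on those units the gap between marginal cost and willingness to pay runs from 0 up to 33.
DWL = ½ × 33 × 84 = 1386.

Deadweight loss = £1386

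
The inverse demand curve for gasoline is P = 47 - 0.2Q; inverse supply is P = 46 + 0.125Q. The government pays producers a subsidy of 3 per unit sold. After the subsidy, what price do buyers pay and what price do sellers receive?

Pre-subsidy: 47 - 0.2Q = 46 + 0.125Q gives Q* = 40/13 and P* = 603/13.
With the subsidy, sellers receive Ps = Pb + 3 for each unit, where Pb is the price buyers pay.
On the curves, Pb = 47 - 0.2Q and Ps = 46 + 0.125Q; the wedge Ps − Pb = 3 gives 46 + 0.125Q − (47 - 0.2Q) = 3, so Q' = 160/13.
Then Pb = 47 − 0.2·(160/13) = 579/13 and Ps = 46 + 0.125·(160/13) = 618/13.

Buyers pay 579/13; sellers receive 618/13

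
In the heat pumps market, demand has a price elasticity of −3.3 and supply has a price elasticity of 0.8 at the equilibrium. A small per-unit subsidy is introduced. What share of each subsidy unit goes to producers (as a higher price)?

Producer share = 33/41

For a small subsidy around the equilibrium, the benefit split depends on the relative slopes, which at a point are proportional to the elasticities.
Buyer share = εs/(εs + |εd|) = 0.8/(0.8 + 3.3) = 8/41; seller share = |εd|/(εs + |εd|) = 33/41.
So producers capture 33/41 of the subsidy.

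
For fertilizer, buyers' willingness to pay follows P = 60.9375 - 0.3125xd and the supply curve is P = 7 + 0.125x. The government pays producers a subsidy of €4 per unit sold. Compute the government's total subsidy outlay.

Pre-subsidy: 60.9375 - 0.3125x = 7 + 0.125x gives x* = 863/7 and P* = 1255/56.
With the subsidy, sellers receive Ps = Pb + 4 for each unit, where Pb is the price buyers pay.
On the curves, Pb = 60.9375 - 0.3125x and Ps = 7 + 0.125x; the wedge Ps − Pb = 4 gives 7 + 0.125x − (60.9375 - 0.3125x) = 4, so x' = 927/7.
Then Pb = 60.9375 − 0.3125·(927/7) = 1095/56 and Ps = 7 + 0.125·(927/7) = 1319/56.
Government outlay = subsidy × quantity = 4 × 927/7 = 3708/7.

Government cost = 3708/7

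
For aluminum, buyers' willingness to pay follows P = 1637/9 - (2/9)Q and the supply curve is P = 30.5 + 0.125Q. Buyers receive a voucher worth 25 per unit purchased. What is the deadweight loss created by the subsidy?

Deadweight loss = 900

Pre-subsidy: 1637/9 - (2/9)Q = 30.5 + 0.125Q gives Q* = 436 and P* = 85.
With the rebate, buyers effectively pay Pb = Ps − 25, where Ps is the price sellers receive.
On the curves, Pb = 1637/9 - (2/9)Q and Ps = 30.5 + 0.125Q; the wedge Ps − Pb = 25 gives 30.5 + 0.125Q − (1637/9 - (2/9)Q) = 25, so Q' = 508.
Then Pb = 1637/9 − (2/9)·508 = 69 and Ps = 30.5 + 0.125·508 = 94.
The subsidy expands output by 508 − 436 = 72 past the efficient level; on those units the gap between marginal cost and willingness to pay runs from 0 up to 25.
DWL = ½ × 25 × 72 = 900.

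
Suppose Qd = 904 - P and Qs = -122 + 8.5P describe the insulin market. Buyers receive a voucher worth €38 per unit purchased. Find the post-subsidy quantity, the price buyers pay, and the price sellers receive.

Q' = 830; buyers pay €74; sellers receive €112

Pre-subsidy: 904 - P = -122 + 8.5P gives P* = 108, Q* = 796.
With the rebate, buyers effectively pay Pb = Ps − 38, where Ps is the price sellers receive.
Demand in terms of Ps becomes Qd = 904 − 1(Ps − 38) = 942 - Ps. Setting this equal to supply: 942 - Ps = -122 + 8.5Ps, so Ps = 112.
Buyers pay Pb = 112 − 38 = 74; Q' = -122 + 8.5·112 = 830.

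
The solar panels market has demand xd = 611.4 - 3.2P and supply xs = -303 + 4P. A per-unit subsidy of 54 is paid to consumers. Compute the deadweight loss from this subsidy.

Deadweight loss = 2592

Pre-subsidy: 611.4 - 3.2P = -303 + 4P gives P* = 127, x* = 205.
With the rebate, buyers effectively pay Pb = Ps − 54, where Ps is the price sellers receive.
Demand in terms of Ps becomes xd = 611.4 − 3.2(Ps − 54) = 784.2 - 3.2Ps. Setting this equal to supply: 784.2 - 3.2Ps = -303 + 4Ps, so Ps = 151.
Buyers pay Pb = 151 − 54 = 97; x' = -303 + 4·151 = 301.
The subsidy expands output by 301 − 205 = 96 past the efficient level; on those units the gap between marginal cost and willingness to pay runs from 0 up to 54.
DWL = ½ × 54 × 96 = 2592.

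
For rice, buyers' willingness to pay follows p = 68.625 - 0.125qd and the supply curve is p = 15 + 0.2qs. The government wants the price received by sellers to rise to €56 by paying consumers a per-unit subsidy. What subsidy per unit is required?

Required subsidy s = €13 per unit

At a seller price of 56, quantity supplied is -75 + 5·56 = 205.
Buyers absorb 205 only when they pay pb = 68.625 − 0.125·205 = 43.
s = ps − pb = 56 − 43 = 13.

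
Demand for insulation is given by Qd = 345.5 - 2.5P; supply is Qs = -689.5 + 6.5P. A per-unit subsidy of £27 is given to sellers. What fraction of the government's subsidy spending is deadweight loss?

Pre-subsidy: 345.5 - 2.5P = -689.5 + 6.5P gives P* = 115, Q* = 58.
With the subsidy, sellers receive Ps = Pb + 27 for each unit, where Pb is the price buyers pay.
Supply in terms of Pb becomes Qs = -689.5 + 6.5(Pb + 27) = -514 + 6.5Pb. Setting this equal to demand: 345.5 - 2.5Pb = -514 + 6.5Pb, so Pb = 95.5.
Sellers receive Ps = 95.5 + 27 = 122.5; Q' = 345.5 − 2.5·95.5 = 106.75.
ΔCS = ½(58 + 106.75)(115 − 95.5) = 1606.3125; ΔPS = ½(58 + 106.75)(122.5 − 115) = 617.8125.
Government spending = 27 × 106.75 = 2882.25.
DWL = ½ × 27 × (106.75 − 58) = 658.125; fraction = 658.125 / 2882.25 = 195/854.

DWL / government spending = 195/854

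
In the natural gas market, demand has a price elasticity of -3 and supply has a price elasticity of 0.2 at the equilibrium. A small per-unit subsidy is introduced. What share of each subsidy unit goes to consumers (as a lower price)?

For a small subsidy around the equilibrium, the benefit split depends on the relative slopes, which at a point are proportional to the elasticities.
Buyer share = εs/(εs + |εd|) = 0.2/(0.2 + 3) = 0.0625; seller share = |εd|/(εs + |εd|) = 0.9375.

Consumer share = 0.0625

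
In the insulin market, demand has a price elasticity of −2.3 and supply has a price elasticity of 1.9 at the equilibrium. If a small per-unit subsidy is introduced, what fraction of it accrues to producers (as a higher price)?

For a small subsidy around the equilibrium, the benefit split depends on the relative slopes, which at a point are proportional to the elasticities.
Buyer share = εs/(εs + |εd|) = 1.9/(1.9 + 2.3) = 19/42; seller share = |εd|/(εs + |εd|) = 23/42.
So producers capture 23/42 of the subsidy.

Producer share = 23/42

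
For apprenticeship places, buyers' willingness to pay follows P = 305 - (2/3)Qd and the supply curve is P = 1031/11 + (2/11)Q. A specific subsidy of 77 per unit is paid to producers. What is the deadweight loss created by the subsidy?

Deadweight loss = 3493.875

Pre-subsidy: 305 - (2/3)Q = 1031/11 + (2/11)Q gives Q* = 249 and P* = 139.
With the subsidy, sellers receive Ps = Pb + 77 for each unit, where Pb is the price buyers pay.
On the curves, Pb = 305 - (2/3)Q and Ps = 1031/11 + (2/11)Q; the wedge Ps − Pb = 77 gives 1031/11 + (2/11)Q − (305 - (2/3)Q) = 77, so Q' = 339.75.
Then Pb = 305 − (2/3)·339.75 = 78.5 and Ps = 1031/11 + (2/11)·339.75 = 155.5.
The subsidy expands output by 339.75 − 249 = 90.75 past the efficient level; on those units the gap between marginal cost and willingness to pay runs from 0 up to 77.
DWL = ½ × 77 × 90.75 = 3493.875.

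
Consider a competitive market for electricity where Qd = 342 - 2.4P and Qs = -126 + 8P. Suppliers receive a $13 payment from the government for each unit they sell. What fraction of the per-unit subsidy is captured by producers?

Pre-subsidy: 342 - 2.4P = -126 + 8P gives P* = 45, Q* = 234.
With the subsidy, sellers receive Ps = Pb + 13 for each unit, where Pb is the price buyers pay.
Supply in terms of Pb becomes Qs = -126 + 8(Pb + 13) = -22 + 8Pb. Setting this equal to demand: 342 - 2.4Pb = -22 + 8Pb, so Pb = 35.
Sellers receive Ps = 35 + 13 = 48; Q' = 342 − 2.4·35 = 258.
Buyers' price falls by P* − Pb = 45 − 35 = 10; sellers' price rises by Ps − P* = 48 − 45 = 3.
So producers capture 3/13 = 3/13 of each unit of subsidy.

Producer share = 3/13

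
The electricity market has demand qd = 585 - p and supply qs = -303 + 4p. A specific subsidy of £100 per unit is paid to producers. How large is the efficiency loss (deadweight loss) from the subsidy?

Deadweight loss = £4000

Pre-subsidy: 585 - p = -303 + 4p gives p* = 177.6, q* = 407.4.
With the subsidy, sellers receive ps = pb + 100 for each unit, where pb is the price buyers pay.
Supply in terms of pb becomes qs = -303 + 4(pb + 100) = 97 + 4pb. Setting this equal to demand: 585 - pb = 97 + 4pb, so pb = 97.6.
Sellers receive ps = 97.6 + 100 = 197.6; q' = 585 − 1·97.6 = 487.4.
The subsidy expands output by 487.4 − 407.4 = 80 past the efficient level; on those units the gap between marginal cost and willingness to pay runs from 0 up to 100.
DWL = ½ × 100 × 80 = 4000.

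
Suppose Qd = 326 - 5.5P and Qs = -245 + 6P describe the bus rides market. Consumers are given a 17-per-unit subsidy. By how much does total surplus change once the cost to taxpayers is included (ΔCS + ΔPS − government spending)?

Net change in total surplus = -9537/23

Pre-subsidy: 326 - 5.5P = -245 + 6P gives P* = 1142/23, Q* = 1217/23.
With the rebate, buyers effectively pay Pb = Ps − 17, where Ps is the price sellers receive.
Demand in terms of Ps becomes Qd = 326 − 5.5(Ps − 17) = 419.5 - 5.5Ps. Setting this equal to supply: 419.5 - 5.5Ps = -245 + 6Ps, so Ps = 1329/23.
Buyers pay Pb = 1329/23 − 17 = 938/23; Q' = -245 + 6·(1329/23) = 2339/23.
ΔCS = ½(1217/23 + 2339/23)(1142/23 − 938/23) = 362712/529; ΔPS = ½(1217/23 + 2339/23)(1329/23 − 1142/23) = 332486/529.
Government spending = 17 × 2339/23 = 39763/23.
Net change = 362712/529 + 332486/529 − 39763/23 = -9537/23. The loss equals the DWL triangle ½·17·1122/23.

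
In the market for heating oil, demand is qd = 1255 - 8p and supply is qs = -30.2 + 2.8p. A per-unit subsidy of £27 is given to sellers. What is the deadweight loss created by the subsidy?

Pre-subsidy: 1255 - 8p = -30.2 + 2.8p gives p* = 119, q* = 303.
With the subsidy, sellers receive ps = pb + 27 for each unit, where pb is the price buyers pay.
Supply in terms of pb becomes qs = -30.2 + 2.8(pb + 27) = 45.4 + 2.8pb. Setting this equal to demand: 1255 - 8pb = 45.4 + 2.8pb, so pb = 112.
Sellers receive ps = 112 + 27 = 139; q' = 1255 − 8·112 = 359.
The subsidy expands output by 359 − 303 = 56 past the efficient level; on those units the gap between marginal cost and willingness to pay runs from 0 up to 27.
DWL = ½ × 27 × 56 = 756.

Deadweight loss = £756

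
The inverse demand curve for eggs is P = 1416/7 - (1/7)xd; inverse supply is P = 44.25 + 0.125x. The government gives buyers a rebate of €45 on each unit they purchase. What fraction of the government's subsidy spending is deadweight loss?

Pre-subsidy: 1416/7 - (1/7)x = 44.25 + 0.125x gives x* = 590 and P* = 118.
With the rebate, buyers effectively pay Pb = Ps − 45, where Ps is the price sellers receive.
On the curves, Pb = 1416/7 - (1/7)x and Ps = 44.25 + 0.125x; the wedge Ps − Pb = 45 gives 44.25 + 0.125x − (1416/7 - (1/7)x) = 45, so x' = 758.
Then Pb = 1416/7 − (1/7)·758 = 94 and Ps = 44.25 + 0.125·758 = 139.
ΔCS = ½(590 + 758)(118 − 94) = 16176; ΔPS = ½(590 + 758)(139 − 118) = 14154.
Government spending = 45 × 758 = 34110.
DWL = ½ × 45 × (758 − 590) = 3780; fraction = 3780 / 34110 = 42/379.

DWL / government spending = 42/379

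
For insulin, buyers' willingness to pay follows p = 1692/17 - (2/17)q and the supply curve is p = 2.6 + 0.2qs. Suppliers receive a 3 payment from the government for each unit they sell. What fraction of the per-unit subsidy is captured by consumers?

Pre-subsidy: 1692/17 - (2/17)q = 2.6 + 0.2q gives q* = 8239/27 and p* = 1718/27.
With the subsidy, sellers receive ps = pb + 3 for each unit, where pb is the price buyers pay.
On the curves, pb = 1692/17 - (2/17)q and ps = 2.6 + 0.2q; the wedge ps − pb = 3 gives 2.6 + 0.2q − (1692/17 - (2/17)q) = 3, so q' = 8494/27.
Then pb = 1692/17 − (2/17)·(8494/27) = 1688/27 and ps = 2.6 + 0.2·(8494/27) = 1769/27.
Buyers' price falls by p* − pb = 1718/27 − 1688/27 = 10/9; sellers' price rises by ps − p* = 1769/27 − 1718/27 = 17/9.
So consumers capture (10/9)/3 = 10/27 of each unit of subsidy.

Consumer share = 10/27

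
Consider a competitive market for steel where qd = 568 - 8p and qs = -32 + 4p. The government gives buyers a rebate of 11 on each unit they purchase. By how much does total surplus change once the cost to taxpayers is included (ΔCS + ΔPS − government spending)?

Pre-subsidy: 568 - 8p = -32 + 4p gives p* = 50, q* = 168.
With the rebate, buyers effectively pay pb = ps − 11, where ps is the price sellers receive.
Demand in terms of ps becomes qd = 568 − 8(ps − 11) = 656 - 8ps. Setting this equal to supply: 656 - 8ps = -32 + 4ps, so ps = 172/3.
Buyers pay pb = 172/3 − 11 = 139/3; q' = -32 + 4·(172/3) = 592/3.
ΔCS = ½(168 + 592/3)(50 − 139/3) = 6028/9; ΔPS = ½(168 + 592/3)(172/3 − 50) = 12056/9.
Government spending = 11 × 592/3 = 6512/3.
Net change = 6028/9 + 12056/9 − 6512/3 = -484/3. The loss equals the DWL triangle ½·11·88/3.

Net change in total surplus = -484/3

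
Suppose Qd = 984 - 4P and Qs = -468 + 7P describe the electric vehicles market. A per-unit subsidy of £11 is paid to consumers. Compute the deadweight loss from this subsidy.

Deadweight loss = £154

Pre-subsidy: 984 - 4P = -468 + 7P gives P* = 132, Q* = 456.
With the rebate, buyers effectively pay Pb = Ps − 11, where Ps is the price sellers receive.
Demand in terms of Ps becomes Qd = 984 − 4(Ps − 11) = 1028 - 4Ps. Setting this equal to supply: 1028 - 4Ps = -468 + 7Ps, so Ps = 136.
Buyers pay Pb = 136 − 11 = 125; Q' = -468 + 7·136 = 484.
The subsidy expands output by 484 − 456 = 28 past the efficient level; on those units the gap between marginal cost and willingness to pay runs from 0 up to 11.
DWL = ½ × 11 × 28 = 154.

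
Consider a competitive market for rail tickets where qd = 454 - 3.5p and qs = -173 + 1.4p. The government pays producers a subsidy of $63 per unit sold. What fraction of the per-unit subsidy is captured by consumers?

Pre-subsidy: 454 - 3.5p = -173 + 1.4p gives p* = 6270/49, q* = 43/7.
With the subsidy, sellers receive ps = pb + 63 for each unit, where pb is the price buyers pay.
Supply in terms of pb becomes qs = -173 + 1.4(pb + 63) = -84.8 + 1.4pb. Setting this equal to demand: 454 - 3.5pb = -84.8 + 1.4pb, so pb = 5388/49.
Sellers receive ps = 5388/49 + 63 = 8475/49; q' = 454 − 3.5·(5388/49) = 484/7.
Buyers' price falls by p* − pb = 6270/49 − 5388/49 = 18; sellers' price rises by ps − p* = 8475/49 − 6270/49 = 45.
So consumers capture 18/63 = 2/7 of each unit of subsidy.

Consumer share = 2/7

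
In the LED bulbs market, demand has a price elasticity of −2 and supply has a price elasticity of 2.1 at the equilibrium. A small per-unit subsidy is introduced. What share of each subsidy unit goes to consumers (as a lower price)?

For a small subsidy around the equilibrium, the benefit split depends on the relative slopes, which at a point are proportional to the elasticities.
Buyer share = εs/(εs + |εd|) = 2.1/(2.1 + 2) = 21/41; seller share = |εd|/(εs + |εd|) = 20/41.

Consumer share = 21/41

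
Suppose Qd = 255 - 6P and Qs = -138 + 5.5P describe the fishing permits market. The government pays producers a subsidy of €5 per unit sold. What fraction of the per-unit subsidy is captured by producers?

Pre-subsidy: 255 - 6P = -138 + 5.5P gives P* = 786/23, Q* = 1149/23.
With the subsidy, sellers receive Ps = Pb + 5 for each unit, where Pb is the price buyers pay.
Supply in terms of Pb becomes Qs = -138 + 5.5(Pb + 5) = -110.5 + 5.5Pb. Setting this equal to demand: 255 - 6Pb = -110.5 + 5.5Pb, so Pb = 731/23.
Sellers receive Ps = 731/23 + 5 = 846/23; Q' = 255 − 6·(731/23) = 1479/23.
Buyers' price falls by P* − Pb = 786/23 − 731/23 = 55/23; sellers' price rises by Ps − P* = 846/23 − 786/23 = 60/23.
So producers capture (60/23)/5 = 12/23 of each unit of subsidy.

Producer share = 12/23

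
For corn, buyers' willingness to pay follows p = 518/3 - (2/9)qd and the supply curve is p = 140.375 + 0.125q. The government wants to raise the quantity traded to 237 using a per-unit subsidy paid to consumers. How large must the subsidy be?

At q = 237, from the demand curve buyers pay pb = 518/3 − (2/9)·237 = 120; from the supply curve sellers need ps = 140.375 + 0.125·237 = 170.
The subsidy must fill the gap: s = ps − pb = 170 − 120 = 50.

Required subsidy s = 50 per unit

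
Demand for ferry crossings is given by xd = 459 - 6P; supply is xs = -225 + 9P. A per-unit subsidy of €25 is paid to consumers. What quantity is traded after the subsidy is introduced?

x' = 275.4

Pre-subsidy: 459 - 6P = -225 + 9P gives P* = 45.6, x* = 185.4.
With the rebate, buyers effectively pay Pb = Ps − 25, where Ps is the price sellers receive.
Demand in terms of Ps becomes xd = 459 − 6(Ps − 25) = 609 - 6Ps. Setting this equal to supply: 609 - 6Ps = -225 + 9Ps, so Ps = 55.6.
Buyers pay Pb = 55.6 − 25 = 30.6; x' = -225 + 9·55.6 = 275.4.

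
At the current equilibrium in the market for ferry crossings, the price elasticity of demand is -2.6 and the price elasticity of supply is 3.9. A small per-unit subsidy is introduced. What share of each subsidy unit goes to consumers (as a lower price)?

Consumer share = 0.6

For a small subsidy around the equilibrium, the benefit split depends on the relative slopes, which at a point are proportional to the elasticities.
Buyer share = εs/(εs + |εd|) = 3.9/(3.9 + 2.6) = 0.6; seller share = |εd|/(εs + |εd|) = 0.4.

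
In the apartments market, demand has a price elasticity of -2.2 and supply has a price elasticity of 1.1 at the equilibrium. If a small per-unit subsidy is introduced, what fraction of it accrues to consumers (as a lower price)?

Consumer share = 1/3

For a small subsidy around the equilibrium, the benefit split depends on the relative slopes, which at a point are proportional to the elasticities.
Buyer share = εs/(εs + |εd|) = 1.1/(1.1 + 2.2) = 1/3; seller share = |εd|/(εs + |εd|) = 2/3.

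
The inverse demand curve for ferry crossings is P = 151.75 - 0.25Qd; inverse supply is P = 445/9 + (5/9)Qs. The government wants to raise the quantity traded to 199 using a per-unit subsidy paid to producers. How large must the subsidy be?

At Q = 199, from the demand curve buyers pay Pb = 151.75 − 0.25·199 = 102; from the supply curve sellers need Ps = 445/9 + (5/9)·199 = 160.
The subsidy must fill the gap: s = Ps − Pb = 160 − 102 = 58.

Required subsidy s = 58 per unit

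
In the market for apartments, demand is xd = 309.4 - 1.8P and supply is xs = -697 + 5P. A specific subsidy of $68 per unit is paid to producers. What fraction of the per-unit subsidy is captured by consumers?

Consumer share = 25/34

Pre-subsidy: 309.4 - 1.8P = -697 + 5P gives P* = 148, x* = 43.
With the subsidy, sellers receive Ps = Pb + 68 for each unit, where Pb is the price buyers pay.
Supply in terms of Pb becomes xs = -697 + 5(Pb + 68) = -357 + 5Pb. Setting this equal to demand: 309.4 - 1.8Pb = -357 + 5Pb, so Pb = 98.
Sellers receive Ps = 98 + 68 = 166; x' = 309.4 − 1.8·98 = 133.
Buyers' price falls by P* − Pb = 148 − 98 = 50; sellers' price rises by Ps − P* = 166 − 148 = 18.
So consumers capture 50/68 = 25/34 of each unit of subsidy.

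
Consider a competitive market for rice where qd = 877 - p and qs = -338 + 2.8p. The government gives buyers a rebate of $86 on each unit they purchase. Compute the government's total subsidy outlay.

Government cost = 1014112/19

Pre-subsidy: 877 - p = -338 + 2.8p gives p* = 6075/19, q* = 10588/19.
With the rebate, buyers effectively pay pb = ps − 86, where ps is the price sellers receive.
Demand in terms of ps becomes qd = 877 − 1(ps − 86) = 963 - ps. Setting this equal to supply: 963 - ps = -338 + 2.8ps, so ps = 6505/19.
Buyers pay pb = 6505/19 − 86 = 4871/19; q' = -338 + 2.8·(6505/19) = 11792/19.
Government outlay = subsidy × quantity = 86 × 11792/19 = 1014112/19.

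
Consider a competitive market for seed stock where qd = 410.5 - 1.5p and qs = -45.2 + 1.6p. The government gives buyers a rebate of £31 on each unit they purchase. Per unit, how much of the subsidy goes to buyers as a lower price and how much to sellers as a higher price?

Pre-subsidy: 410.5 - 1.5p = -45.2 + 1.6p gives p* = 147, q* = 190.
With the rebate, buyers effectively pay pb = ps − 31, where ps is the price sellers receive.
Demand in terms of ps becomes qd = 410.5 − 1.5(ps − 31) = 457 - 1.5ps. Setting this equal to supply: 457 - 1.5ps = -45.2 + 1.6ps, so ps = 162.
Buyers pay pb = 162 − 31 = 131; q' = -45.2 + 1.6·162 = 214.
Buyers' price falls by p* − pb = 147 − 131 = 16; sellers' price rises by ps − p* = 162 − 147 = 15.

Buyers gain £16 per unit; sellers gain £15 per unit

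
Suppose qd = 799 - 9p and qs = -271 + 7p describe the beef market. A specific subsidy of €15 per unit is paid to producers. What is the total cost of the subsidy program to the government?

Government cost = €3842.8125

Pre-subsidy: 799 - 9p = -271 + 7p gives p* = 66.875, q* = 197.125.
With the subsidy, sellers receive ps = pb + 15 for each unit, where pb is the price buyers pay.
Supply in terms of pb becomes qs = -271 + 7(pb + 15) = -166 + 7pb. Setting this equal to demand: 799 - 9pb = -166 + 7pb, so pb = 60.3125.
Sellers receive ps = 60.3125 + 15 = 75.3125; q' = 799 − 9·60.3125 = 256.1875.
Government outlay = subsidy × quantity = 15 × 256.1875 = 3842.8125.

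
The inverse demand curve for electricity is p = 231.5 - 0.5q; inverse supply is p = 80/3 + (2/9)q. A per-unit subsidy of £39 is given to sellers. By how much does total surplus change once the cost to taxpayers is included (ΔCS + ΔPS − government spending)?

Net change in total surplus = -£1053

Pre-subsidy: 231.5 - 0.5q = 80/3 + (2/9)q gives q* = 3687/13 and p* = 1166/13.
With the subsidy, sellers receive ps = pb + 39 for each unit, where pb is the price buyers pay.
On the curves, pb = 231.5 - 0.5q and ps = 80/3 + (2/9)q; the wedge ps − pb = 39 gives 80/3 + (2/9)q − (231.5 - 0.5q) = 39, so q' = 4389/13.
Then pb = 231.5 − 0.5·(4389/13) = 815/13 and ps = 80/3 + (2/9)·(4389/13) = 1322/13.
ΔCS = ½(3687/13 + 4389/13)(1166/13 − 815/13) = 109026/13; ΔPS = ½(3687/13 + 4389/13)(1322/13 − 1166/13) = 48456/13.
Government spending = 39 × 4389/13 = 13167.
Net change = 109026/13 + 48456/13 − 13167 = -1053. The loss equals the DWL triangle ½·39·54.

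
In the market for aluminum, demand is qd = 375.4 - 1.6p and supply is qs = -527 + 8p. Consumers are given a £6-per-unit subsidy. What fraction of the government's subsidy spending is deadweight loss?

Pre-subsidy: 375.4 - 1.6p = -527 + 8p gives p* = 94, q* = 225.
With the rebate, buyers effectively pay pb = ps − 6, where ps is the price sellers receive.
Demand in terms of ps becomes qd = 375.4 − 1.6(ps − 6) = 385 - 1.6ps. Setting this equal to supply: 385 - 1.6ps = -527 + 8ps, so ps = 95.
Buyers pay pb = 95 − 6 = 89; q' = -527 + 8·95 = 233.
ΔCS = ½(225 + 233)(94 − 89) = 1145; ΔPS = ½(225 + 233)(95 − 94) = 229.
Government spending = 6 × 233 = 1398.
DWL = ½ × 6 × (233 − 225) = 24; fraction = 24 / 1398 = 4/233.

DWL / government spending = 4/233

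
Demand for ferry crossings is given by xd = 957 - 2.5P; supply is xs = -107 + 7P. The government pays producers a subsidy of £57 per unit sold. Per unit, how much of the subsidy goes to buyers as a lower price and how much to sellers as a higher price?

Pre-subsidy: 957 - 2.5P = -107 + 7P gives P* = 112, x* = 677.
With the subsidy, sellers receive Ps = Pb + 57 for each unit, where Pb is the price buyers pay.
Supply in terms of Pb becomes xs = -107 + 7(Pb + 57) = 292 + 7Pb. Setting this equal to demand: 957 - 2.5Pb = 292 + 7Pb, so Pb = 70.
Sellers receive Ps = 70 + 57 = 127; x' = 957 − 2.5·70 = 782.
Buyers' price falls by P* − Pb = 112 − 70 = 42; sellers' price rises by Ps − P* = 127 − 112 = 15.

Buyers gain £42 per unit; sellers gain £15 per unit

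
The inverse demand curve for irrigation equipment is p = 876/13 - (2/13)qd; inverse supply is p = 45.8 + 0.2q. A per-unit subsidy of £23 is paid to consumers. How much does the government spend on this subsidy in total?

Pre-subsidy: 876/13 - (2/13)q = 45.8 + 0.2q gives q* = 61 and p* = 58.
With the rebate, buyers effectively pay pb = ps − 23, where ps is the price sellers receive.
On the curves, pb = 876/13 - (2/13)q and ps = 45.8 + 0.2q; the wedge ps − pb = 23 gives 45.8 + 0.2q − (876/13 - (2/13)q) = 23, so q' = 126.
Then pb = 876/13 − (2/13)·126 = 48 and ps = 45.8 + 0.2·126 = 71.
Government outlay = subsidy × quantity = 23 × 126 = 2898.

Government cost = £2898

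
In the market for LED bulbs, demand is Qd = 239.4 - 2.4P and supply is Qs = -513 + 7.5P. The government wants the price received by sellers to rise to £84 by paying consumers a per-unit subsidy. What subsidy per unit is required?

At a seller price of 84, quantity supplied is -513 + 7.5·84 = 117.
Buyers absorb 117 only when they pay Pb with 239.4 − 2.4·Pb = 117, i.e. Pb = 51.
s = Ps − Pb = 84 − 51 = 33.

Required subsidy s = £33 per unit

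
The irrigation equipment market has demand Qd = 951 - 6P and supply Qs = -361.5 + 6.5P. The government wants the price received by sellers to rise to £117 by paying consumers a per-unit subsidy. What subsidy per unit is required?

Required subsidy s = £25 per unit

At a seller price of 117, quantity supplied is -361.5 + 6.5·117 = 399.
Buyers absorb 399 only when they pay Pb with 951 − 6·Pb = 399, i.e. Pb = 92.
s = Ps − Pb = 117 − 92 = 25.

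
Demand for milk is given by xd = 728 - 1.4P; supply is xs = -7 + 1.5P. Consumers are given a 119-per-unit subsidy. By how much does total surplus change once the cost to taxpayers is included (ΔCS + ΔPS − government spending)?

Net change in total surplus = -297381/58

Pre-subsidy: 728 - 1.4P = -7 + 1.5P gives P* = 7350/29, x* = 10822/29.
With the rebate, buyers effectively pay Pb = Ps − 119, where Ps is the price sellers receive.
Demand in terms of Ps becomes xd = 728 − 1.4(Ps − 119) = 894.6 - 1.4Ps. Setting this equal to supply: 894.6 - 1.4Ps = -7 + 1.5Ps, so Ps = 9016/29.
Buyers pay Pb = 9016/29 − 119 = 5565/29; x' = -7 + 1.5·(9016/29) = 13321/29.
ΔCS = ½(10822/29 + 13321/29)(7350/29 − 5565/29) = 43095255/1682; ΔPS = ½(10822/29 + 13321/29)(9016/29 − 7350/29) = 20111119/841.
Government spending = 119 × 13321/29 = 1585199/29.
Net change = 43095255/1682 + 20111119/841 − 1585199/29 = -297381/58. The loss equals the DWL triangle ½·119·2499/29.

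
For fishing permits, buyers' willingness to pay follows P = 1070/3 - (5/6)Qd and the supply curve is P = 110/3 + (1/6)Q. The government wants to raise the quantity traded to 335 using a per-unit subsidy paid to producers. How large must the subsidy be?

Required subsidy s = 15 per unit

At Q = 335, from the demand curve buyers pay Pb = 1070/3 − (5/6)·335 = 77.5; from the supply curve sellers need Ps = 110/3 + (1/6)·335 = 92.5.
The subsidy must fill the gap: s = Ps − Pb = 92.5 − 77.5 = 15.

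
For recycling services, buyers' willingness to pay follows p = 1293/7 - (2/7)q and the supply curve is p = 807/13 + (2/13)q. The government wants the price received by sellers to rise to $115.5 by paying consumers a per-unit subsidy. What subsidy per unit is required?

At a seller price of 115.5, quantity supplied is -403.5 + 6.5·115.5 = 347.25.
Buyers absorb 347.25 only when they pay pb = 1293/7 − (2/7)·347.25 = 85.5.
s = ps − pb = 115.5 − 85.5 = 30.

Required subsidy s = $30 per unit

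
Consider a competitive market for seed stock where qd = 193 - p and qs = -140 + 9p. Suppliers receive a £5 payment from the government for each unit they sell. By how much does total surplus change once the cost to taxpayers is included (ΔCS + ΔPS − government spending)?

Net change in total surplus = -£11.25

Pre-subsidy: 193 - p = -140 + 9p gives p* = 33.3, q* = 159.7.
With the subsidy, sellers receive ps = pb + 5 for each unit, where pb is the price buyers pay.
Supply in terms of pb becomes qs = -140 + 9(pb + 5) = -95 + 9pb. Setting this equal to demand: 193 - pb = -95 + 9pb, so pb = 28.8.
Sellers receive ps = 28.8 + 5 = 33.8; q' = 193 − 1·28.8 = 164.2.
ΔCS = ½(159.7 + 164.2)(33.3 − 28.8) = 728.775; ΔPS = ½(159.7 + 164.2)(33.8 − 33.3) = 80.975.
Government spending = 5 × 164.2 = 821.
Net change = 728.775 + 80.975 − 821 = -11.25. The loss equals the DWL triangle ½·5·4.5.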